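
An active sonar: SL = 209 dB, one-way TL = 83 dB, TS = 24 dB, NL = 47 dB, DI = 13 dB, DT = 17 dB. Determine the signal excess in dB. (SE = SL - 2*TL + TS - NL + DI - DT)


SE = SL - 2*TL + TS - NL + DI - DT = 209 - 2*83 + (24) - 47 + 13 - 17 = 16

16 dB


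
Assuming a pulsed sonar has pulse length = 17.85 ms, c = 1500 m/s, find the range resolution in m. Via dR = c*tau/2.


dR = c*tau/2 = 1500 * 17.85e-3 / 2 = 13.3875

13.3875 m


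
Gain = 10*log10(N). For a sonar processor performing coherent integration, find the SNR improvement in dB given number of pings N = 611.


27.86 dB


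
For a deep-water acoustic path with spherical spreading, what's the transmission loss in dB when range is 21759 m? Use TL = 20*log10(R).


TL = 20*log10(21759) = 86.75

86.75 dB


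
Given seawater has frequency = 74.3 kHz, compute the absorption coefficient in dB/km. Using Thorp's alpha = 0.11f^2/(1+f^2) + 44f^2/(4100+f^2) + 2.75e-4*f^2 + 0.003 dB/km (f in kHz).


f^2 = 5520.49
alpha = 0.11*5520.49/(1+5520.49) + 44*5520.49/(4100+5520.49) + 2.75e-4*5520.49 + 0.003 = 26.879

26.879 dB/km


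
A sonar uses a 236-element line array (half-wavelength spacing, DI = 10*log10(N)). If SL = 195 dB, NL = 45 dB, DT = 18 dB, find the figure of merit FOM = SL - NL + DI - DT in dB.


155.73 dB


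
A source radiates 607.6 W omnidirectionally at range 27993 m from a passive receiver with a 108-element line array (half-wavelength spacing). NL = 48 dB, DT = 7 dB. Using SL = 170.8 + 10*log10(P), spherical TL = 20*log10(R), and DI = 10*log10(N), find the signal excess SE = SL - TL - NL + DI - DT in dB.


Step 1: SL = 170.8 + 10*log10(607.6) = 198.64 dB
Step 2: TL = 20*log10(27993) = 88.94 dB
Step 3: DI = 10*log10(108) = 20.33 dB
Step 4: SE = SL - TL - NL + DI - DT = 198.64 - 88.94 - 48 + 20.33 - 7 = 75.03

75.03 dB


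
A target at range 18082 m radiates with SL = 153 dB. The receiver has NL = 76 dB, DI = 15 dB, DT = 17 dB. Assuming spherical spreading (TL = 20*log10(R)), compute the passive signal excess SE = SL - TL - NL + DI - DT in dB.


-10.14 dB


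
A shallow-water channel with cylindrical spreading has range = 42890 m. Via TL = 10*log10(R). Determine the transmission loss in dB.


TL = 10*log10(42890) = 46.32

46.32 dB


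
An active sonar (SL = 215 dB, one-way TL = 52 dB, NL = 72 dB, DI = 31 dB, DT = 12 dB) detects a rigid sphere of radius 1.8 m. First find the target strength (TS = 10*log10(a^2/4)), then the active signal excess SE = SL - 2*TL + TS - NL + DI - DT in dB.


Step 1: TS = 10*log10(1.8^2/4) = -0.92 dB
Step 2: SE = SL - 2*TL + TS - NL + DI - DT = 215 - 2*52 + (-0.92) - 72 + 31 - 12 = 57.08

57.08 dB


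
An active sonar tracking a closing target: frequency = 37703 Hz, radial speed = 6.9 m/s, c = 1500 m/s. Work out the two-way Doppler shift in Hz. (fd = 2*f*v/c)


fd = 2*f*v/c = 2 * 37703 * 6.9 / 1500 = 346.87

346.87 Hz


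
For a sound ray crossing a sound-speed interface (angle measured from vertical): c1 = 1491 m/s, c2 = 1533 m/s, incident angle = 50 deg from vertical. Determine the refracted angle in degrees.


51.96 deg


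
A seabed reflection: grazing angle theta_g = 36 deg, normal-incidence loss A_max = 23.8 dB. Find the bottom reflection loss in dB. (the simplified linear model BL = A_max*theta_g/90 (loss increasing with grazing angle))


BL = A_max * theta_g / 90 = 23.8 * 36 / 90 = 9.52

9.52 dB


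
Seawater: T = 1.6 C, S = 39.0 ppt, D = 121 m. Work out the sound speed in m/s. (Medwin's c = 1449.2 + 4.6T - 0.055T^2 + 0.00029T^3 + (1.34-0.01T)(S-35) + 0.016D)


1463.65 m/s


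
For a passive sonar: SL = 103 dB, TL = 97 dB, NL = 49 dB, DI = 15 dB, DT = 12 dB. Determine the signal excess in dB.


-40 dB


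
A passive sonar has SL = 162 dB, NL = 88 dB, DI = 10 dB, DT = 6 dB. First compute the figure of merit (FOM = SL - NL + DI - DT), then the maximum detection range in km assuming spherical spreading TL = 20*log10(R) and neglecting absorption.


Step 1: FOM = SL - NL + DI - DT = 162 - 88 + 10 - 6 = 78 dB
Step 2: at max range FOM = TL = 20*log10(R), so R = 10^(78/20) = 7943.28 m = 7.94 km

7.94 km


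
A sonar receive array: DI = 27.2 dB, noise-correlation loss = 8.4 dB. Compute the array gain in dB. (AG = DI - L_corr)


AG = DI - L_corr = 27.2 - 8.4 = 18.8

18.8 dB


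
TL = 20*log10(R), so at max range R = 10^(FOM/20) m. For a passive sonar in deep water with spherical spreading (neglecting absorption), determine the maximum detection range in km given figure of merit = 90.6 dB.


33.88 km


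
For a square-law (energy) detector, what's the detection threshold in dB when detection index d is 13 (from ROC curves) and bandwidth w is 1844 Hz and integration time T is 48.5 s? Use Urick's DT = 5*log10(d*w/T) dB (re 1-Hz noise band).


DT = 5*log10(d*w/T) = 5*log10(13 * 1844 / 48.5) = 5*log10(494.27) = 13.47

13.47 dB


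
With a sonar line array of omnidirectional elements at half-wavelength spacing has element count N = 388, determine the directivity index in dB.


DI = 10*log10(388) = 25.89

25.89 dB


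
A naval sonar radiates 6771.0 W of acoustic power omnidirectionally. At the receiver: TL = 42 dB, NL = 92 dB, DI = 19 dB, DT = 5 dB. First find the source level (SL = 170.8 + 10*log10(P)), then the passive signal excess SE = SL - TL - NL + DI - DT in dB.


Step 1: SL = 170.8 + 10*log10(6771.0) = 209.11 dB
Step 2: SE = SL - TL - NL + DI - DT = 209.11 - 42 - 92 + 19 - 5 = 89.11

89.11 dB


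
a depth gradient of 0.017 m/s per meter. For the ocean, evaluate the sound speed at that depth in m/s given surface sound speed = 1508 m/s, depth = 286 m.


c = 1508 + 0.017 * 286 = 1512.862

1512.862 m/s


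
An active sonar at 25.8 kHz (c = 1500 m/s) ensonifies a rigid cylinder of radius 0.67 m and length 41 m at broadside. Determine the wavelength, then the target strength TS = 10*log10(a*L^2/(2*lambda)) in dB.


Step 1: lambda = c/f = 1500/25800 = 0.05814 m
Step 2: TS = 10*log10(a*L^2/(2*lambda)) = 10*log10(0.67*41^2/(2*0.05814)) = 39.86

39.86 dB


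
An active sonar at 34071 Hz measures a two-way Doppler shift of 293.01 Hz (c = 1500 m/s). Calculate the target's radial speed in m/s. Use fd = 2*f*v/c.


6.45 m/s


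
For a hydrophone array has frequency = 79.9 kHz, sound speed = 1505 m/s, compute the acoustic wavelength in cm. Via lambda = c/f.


1.88 cm


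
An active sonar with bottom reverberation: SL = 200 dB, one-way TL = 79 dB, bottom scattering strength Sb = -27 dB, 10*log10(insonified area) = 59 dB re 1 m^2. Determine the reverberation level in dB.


RL = SL - 2*TL + Sb + 10*log10(A) = 200 - 2*79 + (-27) + 59 = 74

74 dB


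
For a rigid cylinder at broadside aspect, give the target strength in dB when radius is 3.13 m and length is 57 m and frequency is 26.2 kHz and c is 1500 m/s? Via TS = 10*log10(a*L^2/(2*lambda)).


lambda = 1500/26200 = 0.05725 m
TS = 10*log10(3.13*57^2/(2*0.05725)) = 49.48

49.48 dB


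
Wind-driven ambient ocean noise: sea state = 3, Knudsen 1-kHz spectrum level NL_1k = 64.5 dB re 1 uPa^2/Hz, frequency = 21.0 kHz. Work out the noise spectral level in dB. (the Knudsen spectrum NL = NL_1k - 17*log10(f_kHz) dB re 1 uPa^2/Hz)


42.02 dB


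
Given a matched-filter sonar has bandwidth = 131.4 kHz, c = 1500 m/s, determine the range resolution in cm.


0.57 cm


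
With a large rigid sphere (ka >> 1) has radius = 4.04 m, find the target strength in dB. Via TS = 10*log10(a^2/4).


TS = 10*log10(4.04^2 / 4) = 10*log10(4.0804) = 6.11

6.11 dB


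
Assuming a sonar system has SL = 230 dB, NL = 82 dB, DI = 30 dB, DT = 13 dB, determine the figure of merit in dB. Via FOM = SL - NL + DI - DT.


FOM = SL - NL + DI - DT = 230 - 82 + 30 - 13 = 165

165 dB


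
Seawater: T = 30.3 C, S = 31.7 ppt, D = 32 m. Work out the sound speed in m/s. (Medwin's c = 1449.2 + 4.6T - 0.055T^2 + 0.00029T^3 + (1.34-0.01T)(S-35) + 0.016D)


c = 1449.2 + 4.6*30.3 - 0.055*30.3^2 + 0.00029*30.3^3 + (1.34 - 0.01*30.3)*(31.7 - 35) + 0.016*32 = 1543.24

1543.24 m/s


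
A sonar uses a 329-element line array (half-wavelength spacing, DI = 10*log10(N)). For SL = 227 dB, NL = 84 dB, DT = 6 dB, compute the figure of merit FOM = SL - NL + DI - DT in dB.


162.17 dB


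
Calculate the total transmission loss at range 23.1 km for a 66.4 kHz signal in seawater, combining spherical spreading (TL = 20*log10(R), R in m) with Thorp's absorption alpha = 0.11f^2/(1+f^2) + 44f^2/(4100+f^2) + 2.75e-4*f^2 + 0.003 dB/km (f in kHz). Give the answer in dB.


Step 1 (Thorp): alpha = 0.11*4408.96/(1+4408.96) + 44*4408.96/(4100+4408.96) + 2.75e-4*4408.96 + 0.003 = 24.1243 dB/km
Step 2: TL_spread = 20*log10(23100) = 87.27 dB
Step 3: TL_abs = alpha*R = 24.1243 * 23.1 = 557.27 dB
Step 4: TL_total = 87.27 + 557.27 = 644.54

644.54 dB


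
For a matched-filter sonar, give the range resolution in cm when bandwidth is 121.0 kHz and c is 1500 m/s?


dR = c/(2*BW) = 1500 / (2 * 121.0e3) = 0.0062 m = 0.62 cm

0.62 cm


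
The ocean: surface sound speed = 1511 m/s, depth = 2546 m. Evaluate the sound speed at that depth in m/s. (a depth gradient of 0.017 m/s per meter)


1554.282 m/s


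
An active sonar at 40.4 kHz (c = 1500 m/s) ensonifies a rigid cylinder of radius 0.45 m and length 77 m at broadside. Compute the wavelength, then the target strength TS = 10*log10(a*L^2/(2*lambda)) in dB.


Step 1: lambda = c/f = 1500/40400 = 0.03713 m
Step 2: TS = 10*log10(a*L^2/(2*lambda)) = 10*log10(0.45*77^2/(2*0.03713)) = 45.55

45.55 dB


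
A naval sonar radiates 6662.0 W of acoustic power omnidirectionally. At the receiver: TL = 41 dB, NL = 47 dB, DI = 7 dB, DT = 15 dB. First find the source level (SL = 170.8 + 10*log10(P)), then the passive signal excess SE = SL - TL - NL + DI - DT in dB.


Step 1: SL = 170.8 + 10*log10(6662.0) = 209.04 dB
Step 2: SE = SL - TL - NL + DI - DT = 209.04 - 41 - 47 + 7 - 15 = 113.04

113.04 dB


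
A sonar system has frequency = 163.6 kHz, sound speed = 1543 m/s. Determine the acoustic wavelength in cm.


0.94 cm


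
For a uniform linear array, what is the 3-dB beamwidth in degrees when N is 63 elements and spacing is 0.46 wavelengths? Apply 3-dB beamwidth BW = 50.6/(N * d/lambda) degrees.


BW = 50.6 / (63 * 0.46) = 50.6 / 28.98 = 1.75

1.75 deg


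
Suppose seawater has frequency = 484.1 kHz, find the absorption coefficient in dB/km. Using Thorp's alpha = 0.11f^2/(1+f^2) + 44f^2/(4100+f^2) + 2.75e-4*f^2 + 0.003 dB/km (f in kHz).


107.803 dB/km


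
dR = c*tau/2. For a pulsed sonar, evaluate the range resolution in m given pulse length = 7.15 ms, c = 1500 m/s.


5.3625 m


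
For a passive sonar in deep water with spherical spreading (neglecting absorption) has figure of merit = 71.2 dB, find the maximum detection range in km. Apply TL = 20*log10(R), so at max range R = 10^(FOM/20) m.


At max range FOM = TL, so 20*log10(R) = 71.2
R = 10^(71.2/20) = 3630.78 m = 3.63 km

3.63 km


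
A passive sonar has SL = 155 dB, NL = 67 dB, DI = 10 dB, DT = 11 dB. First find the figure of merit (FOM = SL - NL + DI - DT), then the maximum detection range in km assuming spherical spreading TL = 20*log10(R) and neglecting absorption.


Step 1: FOM = SL - NL + DI - DT = 155 - 67 + 10 - 11 = 87 dB
Step 2: at max range FOM = TL = 20*log10(R), so R = 10^(87/20) = 22387.21 m = 22.39 km

22.39 km


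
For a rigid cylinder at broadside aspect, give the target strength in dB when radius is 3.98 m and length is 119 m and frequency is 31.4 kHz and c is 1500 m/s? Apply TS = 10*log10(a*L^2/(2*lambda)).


lambda = 1500/31400 = 0.04777 m
TS = 10*log10(3.98*119^2/(2*0.04777)) = 57.71

57.71 dB


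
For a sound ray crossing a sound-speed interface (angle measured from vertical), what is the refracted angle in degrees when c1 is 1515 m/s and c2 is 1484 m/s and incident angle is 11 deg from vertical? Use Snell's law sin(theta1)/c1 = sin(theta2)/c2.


10.77 deg


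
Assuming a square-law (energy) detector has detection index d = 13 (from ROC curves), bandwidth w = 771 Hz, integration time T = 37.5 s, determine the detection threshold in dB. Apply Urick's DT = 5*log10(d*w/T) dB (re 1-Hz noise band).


DT = 5*log10(d*w/T) = 5*log10(13 * 771 / 37.5) = 5*log10(267.28) = 12.13

12.13 dB


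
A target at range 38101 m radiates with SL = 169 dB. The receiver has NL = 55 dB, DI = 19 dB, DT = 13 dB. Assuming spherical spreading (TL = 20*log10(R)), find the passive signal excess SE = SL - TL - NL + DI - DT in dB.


Step 1: TL = 20*log10(38101) = 91.62 dB
Step 2: SE = 169 - 91.62 - 55 + 19 - 13 = 28.38

28.38 dB


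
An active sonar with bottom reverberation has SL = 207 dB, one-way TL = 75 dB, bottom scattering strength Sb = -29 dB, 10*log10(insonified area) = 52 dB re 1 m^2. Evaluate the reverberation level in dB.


80 dB


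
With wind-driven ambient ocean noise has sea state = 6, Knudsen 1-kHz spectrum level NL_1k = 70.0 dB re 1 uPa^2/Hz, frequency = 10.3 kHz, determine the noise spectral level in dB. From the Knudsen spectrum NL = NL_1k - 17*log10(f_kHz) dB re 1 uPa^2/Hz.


52.78 dB


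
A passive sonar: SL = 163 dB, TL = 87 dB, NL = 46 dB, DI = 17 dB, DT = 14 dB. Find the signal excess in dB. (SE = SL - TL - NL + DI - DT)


SE = SL - TL - NL + DI - DT = 163 - 87 - 46 + 17 - 14 = 33

33 dB


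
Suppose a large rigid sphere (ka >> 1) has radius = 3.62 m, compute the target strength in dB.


TS = 10*log10(3.62^2 / 4) = 10*log10(3.2761) = 5.15

5.15 dB


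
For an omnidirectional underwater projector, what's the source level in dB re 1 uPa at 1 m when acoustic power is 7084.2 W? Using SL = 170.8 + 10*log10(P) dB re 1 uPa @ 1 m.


SL = 170.8 + 10*log10(7084.2) = 170.8 + 38.5 = 209.3

209.3 dB


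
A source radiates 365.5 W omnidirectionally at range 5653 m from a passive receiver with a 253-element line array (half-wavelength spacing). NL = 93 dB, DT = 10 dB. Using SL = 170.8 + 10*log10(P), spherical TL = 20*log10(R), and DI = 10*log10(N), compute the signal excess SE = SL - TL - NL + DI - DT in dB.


Step 1: SL = 170.8 + 10*log10(365.5) = 196.43 dB
Step 2: TL = 20*log10(5653) = 75.05 dB
Step 3: DI = 10*log10(253) = 24.03 dB
Step 4: SE = SL - TL - NL + DI - DT = 196.43 - 75.05 - 93 + 24.03 - 10 = 42.41

42.41 dB


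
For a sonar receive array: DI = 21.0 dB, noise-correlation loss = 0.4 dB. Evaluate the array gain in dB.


AG = DI - L_corr = 21.0 - 0.4 = 20.6

20.6 dB


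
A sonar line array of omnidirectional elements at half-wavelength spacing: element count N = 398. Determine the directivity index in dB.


26.0 dB


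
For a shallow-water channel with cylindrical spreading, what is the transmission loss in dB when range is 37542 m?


45.75 dB


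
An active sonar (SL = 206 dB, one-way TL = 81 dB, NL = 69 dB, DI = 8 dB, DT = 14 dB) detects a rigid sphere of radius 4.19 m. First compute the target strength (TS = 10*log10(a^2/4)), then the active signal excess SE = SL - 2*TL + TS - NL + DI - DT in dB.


Step 1: TS = 10*log10(4.19^2/4) = 6.42 dB
Step 2: SE = SL - 2*TL + TS - NL + DI - DT = 206 - 2*81 + (6.42) - 69 + 8 - 14 = -24.58

-24.58 dB


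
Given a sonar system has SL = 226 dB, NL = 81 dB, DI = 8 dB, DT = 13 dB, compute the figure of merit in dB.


FOM = SL - NL + DI - DT = 226 - 81 + 8 - 13 = 140

140 dB


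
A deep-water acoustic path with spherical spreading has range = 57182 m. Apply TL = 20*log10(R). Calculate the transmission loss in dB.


TL = 20*log10(57182) = 95.15

95.15 dB


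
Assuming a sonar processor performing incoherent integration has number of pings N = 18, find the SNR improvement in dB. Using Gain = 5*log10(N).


Gain = 5*log10(18) = 6.28

6.28 dB


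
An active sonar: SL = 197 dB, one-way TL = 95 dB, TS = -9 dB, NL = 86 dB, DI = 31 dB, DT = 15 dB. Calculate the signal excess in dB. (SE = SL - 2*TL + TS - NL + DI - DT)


SE = SL - 2*TL + TS - NL + DI - DT = 197 - 2*95 + (-9) - 86 + 31 - 15 = -72

-72 dB


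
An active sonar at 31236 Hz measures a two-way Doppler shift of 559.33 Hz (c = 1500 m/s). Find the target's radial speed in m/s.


From fd = 2*f*v/c, v = c*fd/(2*f) = 1500 * 559.33 / (2*31236) = 13.43

13.43 m/s


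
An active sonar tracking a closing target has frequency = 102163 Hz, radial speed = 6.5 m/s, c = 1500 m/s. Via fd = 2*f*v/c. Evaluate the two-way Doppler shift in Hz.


fd = 2*f*v/c = 2 * 102163 * 6.5 / 1500 = 885.41

885.41 Hz


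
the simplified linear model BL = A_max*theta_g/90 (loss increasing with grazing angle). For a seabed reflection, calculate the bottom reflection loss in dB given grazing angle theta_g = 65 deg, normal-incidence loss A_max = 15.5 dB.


BL = A_max * theta_g / 90 = 15.5 * 65 / 90 = 11.19

11.19 dB


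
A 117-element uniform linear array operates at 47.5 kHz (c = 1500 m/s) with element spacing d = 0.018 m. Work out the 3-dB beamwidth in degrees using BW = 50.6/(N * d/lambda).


Step 1: lambda = 1500/47500 = 0.03158 m
Step 2: d/lambda = 0.018/0.03158 = 0.57
Step 3: BW = 50.6/(N * d/lambda) = 50.6/(117 * 0.57) = 0.76

0.76 deg


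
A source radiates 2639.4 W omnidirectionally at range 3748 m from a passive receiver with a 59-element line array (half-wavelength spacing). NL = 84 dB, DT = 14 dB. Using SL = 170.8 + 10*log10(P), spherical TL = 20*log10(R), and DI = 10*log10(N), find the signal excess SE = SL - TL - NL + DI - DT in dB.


Step 1: SL = 170.8 + 10*log10(2639.4) = 205.02 dB
Step 2: TL = 20*log10(3748) = 71.48 dB
Step 3: DI = 10*log10(59) = 17.71 dB
Step 4: SE = SL - TL - NL + DI - DT = 205.02 - 71.48 - 84 + 17.71 - 14 = 53.25

53.25 dB


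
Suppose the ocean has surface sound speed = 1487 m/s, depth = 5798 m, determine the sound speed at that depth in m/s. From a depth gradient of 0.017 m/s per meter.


c = 1487 + 0.017 * 5798 = 1585.566

1585.566 m/s


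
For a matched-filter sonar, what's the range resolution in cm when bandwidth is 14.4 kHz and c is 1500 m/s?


5.21 cm


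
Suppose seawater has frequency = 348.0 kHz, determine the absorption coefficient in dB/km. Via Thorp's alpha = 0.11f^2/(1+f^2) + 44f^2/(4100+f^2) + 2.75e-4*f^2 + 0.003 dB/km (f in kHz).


f^2 = 121104.0
alpha = 0.11*121104.0/(1+121104.0) + 44*121104.0/(4100+121104.0) + 2.75e-4*121104.0 + 0.003 = 75.976

75.976 dB/km


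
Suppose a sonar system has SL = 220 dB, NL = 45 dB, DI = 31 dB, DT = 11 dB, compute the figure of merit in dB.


FOM = SL - NL + DI - DT = 220 - 45 + 31 - 11 = 195

195 dB


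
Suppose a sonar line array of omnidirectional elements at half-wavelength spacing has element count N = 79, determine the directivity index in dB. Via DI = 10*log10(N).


18.98 dB


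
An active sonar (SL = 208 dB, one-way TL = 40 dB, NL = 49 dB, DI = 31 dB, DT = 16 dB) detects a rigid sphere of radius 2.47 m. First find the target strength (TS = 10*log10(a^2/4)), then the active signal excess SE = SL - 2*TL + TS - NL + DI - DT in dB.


Step 1: TS = 10*log10(2.47^2/4) = 1.83 dB
Step 2: SE = SL - 2*TL + TS - NL + DI - DT = 208 - 2*40 + (1.83) - 49 + 31 - 16 = 95.83

95.83 dB


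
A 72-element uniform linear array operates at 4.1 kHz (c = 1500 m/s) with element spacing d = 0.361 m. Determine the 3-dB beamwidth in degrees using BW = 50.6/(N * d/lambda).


0.71 deg


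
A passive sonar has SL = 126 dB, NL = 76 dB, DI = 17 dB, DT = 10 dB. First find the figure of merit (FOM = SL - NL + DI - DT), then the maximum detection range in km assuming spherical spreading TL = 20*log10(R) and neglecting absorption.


Step 1: FOM = SL - NL + DI - DT = 126 - 76 + 17 - 10 = 57 dB
Step 2: at max range FOM = TL = 20*log10(R), so R = 10^(57/20) = 707.95 m = 0.71 km

0.71 km


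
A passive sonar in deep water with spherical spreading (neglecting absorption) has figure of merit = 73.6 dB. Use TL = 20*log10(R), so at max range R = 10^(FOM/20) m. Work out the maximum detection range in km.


At max range FOM = TL, so 20*log10(R) = 73.6
R = 10^(73.6/20) = 4786.3 m = 4.79 km

4.79 km


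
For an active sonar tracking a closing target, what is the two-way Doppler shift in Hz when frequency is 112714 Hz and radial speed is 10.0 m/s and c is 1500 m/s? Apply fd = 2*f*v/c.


1502.85 Hz


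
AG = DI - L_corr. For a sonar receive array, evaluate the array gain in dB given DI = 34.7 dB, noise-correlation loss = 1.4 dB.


33.3 dB


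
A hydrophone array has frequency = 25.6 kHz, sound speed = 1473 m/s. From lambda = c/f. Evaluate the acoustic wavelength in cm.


lambda = c/f = 1473 / 25600 = 0.0575 m = 5.75 cm

5.75 cm


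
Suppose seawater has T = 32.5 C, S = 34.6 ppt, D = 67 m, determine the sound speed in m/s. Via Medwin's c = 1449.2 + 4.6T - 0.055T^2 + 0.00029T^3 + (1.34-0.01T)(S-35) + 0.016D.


c = 1449.2 + 4.6*32.5 - 0.055*32.5^2 + 0.00029*32.5^3 + (1.34 - 0.01*32.5)*(34.6 - 35) + 0.016*67 = 1551.23

1551.23 m/s


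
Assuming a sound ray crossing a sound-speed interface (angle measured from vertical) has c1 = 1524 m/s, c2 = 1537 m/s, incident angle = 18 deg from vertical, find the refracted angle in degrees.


sin(theta2) = (c2/c1)*sin(theta1) = (1537/1524)*sin(18 deg) = 0.31165
theta2 = arcsin(0.31165) = 18.16

18.16 deg


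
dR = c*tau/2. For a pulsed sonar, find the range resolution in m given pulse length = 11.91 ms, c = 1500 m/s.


dR = c*tau/2 = 1500 * 11.91e-3 / 2 = 8.9325

8.9325 m


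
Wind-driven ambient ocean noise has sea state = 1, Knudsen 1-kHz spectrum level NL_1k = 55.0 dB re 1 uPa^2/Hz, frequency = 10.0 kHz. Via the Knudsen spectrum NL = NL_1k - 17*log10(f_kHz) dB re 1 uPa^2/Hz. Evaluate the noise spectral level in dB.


NL = NL_1k - 17*log10(f_kHz) = 55.0 - 17*log10(10.0) = 55.0 - (17.0) = 38.0

38.0 dB


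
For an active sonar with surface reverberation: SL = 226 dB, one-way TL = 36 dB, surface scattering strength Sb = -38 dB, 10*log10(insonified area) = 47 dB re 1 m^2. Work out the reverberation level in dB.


163 dB


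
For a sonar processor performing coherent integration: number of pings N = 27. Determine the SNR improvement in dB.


14.31 dB


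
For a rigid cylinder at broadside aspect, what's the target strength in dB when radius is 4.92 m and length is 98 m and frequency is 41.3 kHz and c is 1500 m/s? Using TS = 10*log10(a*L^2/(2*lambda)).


lambda = 1500/41300 = 0.03632 m
TS = 10*log10(4.92*98^2/(2*0.03632)) = 58.13

58.13 dB


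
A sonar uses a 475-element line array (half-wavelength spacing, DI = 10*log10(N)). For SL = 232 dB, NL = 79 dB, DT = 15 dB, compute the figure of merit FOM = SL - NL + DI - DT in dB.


Step 1: DI = 10*log10(475) = 26.77 dB
Step 2: FOM = SL - NL + DI - DT = 232 - 79 + 26.77 - 15 = 164.77

164.77 dB


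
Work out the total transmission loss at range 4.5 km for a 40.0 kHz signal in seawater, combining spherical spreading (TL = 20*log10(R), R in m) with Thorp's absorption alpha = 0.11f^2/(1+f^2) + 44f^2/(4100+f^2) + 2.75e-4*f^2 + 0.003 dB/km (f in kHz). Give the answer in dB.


Step 1 (Thorp): alpha = 0.11*1600.0/(1+1600.0) + 44*1600.0/(4100+1600.0) + 2.75e-4*1600.0 + 0.003 = 12.9038 dB/km
Step 2: TL_spread = 20*log10(4500) = 73.06 dB
Step 3: TL_abs = alpha*R = 12.9038 * 4.5 = 58.07 dB
Step 4: TL_total = 73.06 + 58.07 = 131.13

131.13 dB


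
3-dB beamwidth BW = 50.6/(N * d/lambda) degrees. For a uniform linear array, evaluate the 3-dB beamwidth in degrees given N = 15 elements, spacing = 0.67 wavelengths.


5.03 deg


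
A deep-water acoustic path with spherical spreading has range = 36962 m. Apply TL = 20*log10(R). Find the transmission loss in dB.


TL = 20*log10(36962) = 91.36

91.36 dB


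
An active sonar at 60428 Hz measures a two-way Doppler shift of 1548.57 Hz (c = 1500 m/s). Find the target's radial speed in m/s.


19.22 m/s


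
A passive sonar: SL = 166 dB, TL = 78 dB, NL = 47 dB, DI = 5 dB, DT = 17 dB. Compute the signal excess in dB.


29 dB


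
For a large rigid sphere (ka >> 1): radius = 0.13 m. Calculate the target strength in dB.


-23.74 dB


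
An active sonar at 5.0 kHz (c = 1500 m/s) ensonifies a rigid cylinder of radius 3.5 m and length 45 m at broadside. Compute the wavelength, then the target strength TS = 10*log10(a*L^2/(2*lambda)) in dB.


Step 1: lambda = c/f = 1500/5000 = 0.3 m
Step 2: TS = 10*log10(a*L^2/(2*lambda)) = 10*log10(3.5*45^2/(2*0.3)) = 40.72

40.72 dB


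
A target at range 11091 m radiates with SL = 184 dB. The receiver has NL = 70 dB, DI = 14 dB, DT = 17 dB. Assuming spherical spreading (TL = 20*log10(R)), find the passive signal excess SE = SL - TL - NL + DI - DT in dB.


Step 1: TL = 20*log10(11091) = 80.9 dB
Step 2: SE = 184 - 80.9 - 70 + 14 - 17 = 30.1

30.1 dB


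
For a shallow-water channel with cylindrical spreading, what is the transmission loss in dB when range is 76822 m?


TL = 10*log10(76822) = 48.85

48.85 dB


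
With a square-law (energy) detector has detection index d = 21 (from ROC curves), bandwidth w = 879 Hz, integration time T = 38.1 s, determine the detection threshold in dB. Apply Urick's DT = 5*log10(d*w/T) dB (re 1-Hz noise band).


DT = 5*log10(d*w/T) = 5*log10(21 * 879 / 38.1) = 5*log10(484.49) = 13.43

13.43 dB


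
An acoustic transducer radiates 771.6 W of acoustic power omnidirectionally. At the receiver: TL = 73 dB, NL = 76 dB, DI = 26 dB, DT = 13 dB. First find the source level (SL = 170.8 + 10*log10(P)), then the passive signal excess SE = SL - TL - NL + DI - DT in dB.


Step 1: SL = 170.8 + 10*log10(771.6) = 199.67 dB
Step 2: SE = SL - TL - NL + DI - DT = 199.67 - 73 - 76 + 26 - 13 = 63.67

63.67 dB


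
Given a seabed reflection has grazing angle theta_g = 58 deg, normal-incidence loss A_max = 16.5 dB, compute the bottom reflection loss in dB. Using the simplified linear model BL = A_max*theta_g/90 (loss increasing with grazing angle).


BL = A_max * theta_g / 90 = 16.5 * 58 / 90 = 10.63

10.63 dB


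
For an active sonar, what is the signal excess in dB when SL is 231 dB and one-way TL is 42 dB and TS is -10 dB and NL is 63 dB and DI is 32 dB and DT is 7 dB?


99 dB


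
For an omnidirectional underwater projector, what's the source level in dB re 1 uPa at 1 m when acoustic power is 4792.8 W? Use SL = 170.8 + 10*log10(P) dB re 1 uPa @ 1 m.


SL = 170.8 + 10*log10(4792.8) = 170.8 + 36.81 = 207.61

207.61 dB


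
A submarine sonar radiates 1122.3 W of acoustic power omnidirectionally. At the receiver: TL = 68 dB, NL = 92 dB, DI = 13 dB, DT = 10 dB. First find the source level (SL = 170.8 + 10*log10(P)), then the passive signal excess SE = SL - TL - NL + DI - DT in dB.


Step 1: SL = 170.8 + 10*log10(1122.3) = 201.3 dB
Step 2: SE = SL - TL - NL + DI - DT = 201.3 - 68 - 92 + 13 - 10 = 44.3

44.3 dB


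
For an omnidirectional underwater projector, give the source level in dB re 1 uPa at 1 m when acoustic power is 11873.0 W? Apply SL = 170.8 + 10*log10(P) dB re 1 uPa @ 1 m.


SL = 170.8 + 10*log10(11873.0) = 170.8 + 40.75 = 211.55

211.55 dB


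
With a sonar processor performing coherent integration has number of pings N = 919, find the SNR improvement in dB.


Gain = 10*log10(919) = 29.63

29.63 dB


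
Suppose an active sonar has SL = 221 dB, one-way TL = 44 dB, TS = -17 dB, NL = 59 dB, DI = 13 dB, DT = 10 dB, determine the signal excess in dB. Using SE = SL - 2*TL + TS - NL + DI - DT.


SE = SL - 2*TL + TS - NL + DI - DT = 221 - 2*44 + (-17) - 59 + 13 - 10 = 60

60 dB


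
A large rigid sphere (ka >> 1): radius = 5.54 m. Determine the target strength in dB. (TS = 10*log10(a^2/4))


TS = 10*log10(5.54^2 / 4) = 10*log10(7.6729) = 8.85

8.85 dB


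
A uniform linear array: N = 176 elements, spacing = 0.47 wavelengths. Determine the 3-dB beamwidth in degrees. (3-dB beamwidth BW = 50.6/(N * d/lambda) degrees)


BW = 50.6 / (176 * 0.47) = 50.6 / 82.72 = 0.61

0.61 deg


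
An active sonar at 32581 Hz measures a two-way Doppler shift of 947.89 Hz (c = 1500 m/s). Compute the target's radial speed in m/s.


From fd = 2*f*v/c, v = c*fd/(2*f) = 1500 * 947.89 / (2*32581) = 21.82

21.82 m/s


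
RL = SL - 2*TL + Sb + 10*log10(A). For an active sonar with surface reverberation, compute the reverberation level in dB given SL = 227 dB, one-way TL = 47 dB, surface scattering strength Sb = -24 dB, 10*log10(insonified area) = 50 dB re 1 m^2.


RL = SL - 2*TL + Sb + 10*log10(A) = 227 - 2*47 + (-24) + 50 = 159

159 dB


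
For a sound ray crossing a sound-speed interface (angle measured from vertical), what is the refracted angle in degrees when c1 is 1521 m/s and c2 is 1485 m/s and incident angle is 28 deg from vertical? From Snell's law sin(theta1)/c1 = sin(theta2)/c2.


sin(theta2) = (c2/c1)*sin(theta1) = (1485/1521)*sin(28 deg) = 0.45836
theta2 = arcsin(0.45836) = 27.28

27.28 deg


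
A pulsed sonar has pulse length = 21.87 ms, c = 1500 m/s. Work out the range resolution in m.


dR = c*tau/2 = 1500 * 21.87e-3 / 2 = 16.4025

16.4025 m


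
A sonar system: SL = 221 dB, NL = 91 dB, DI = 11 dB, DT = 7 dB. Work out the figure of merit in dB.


134 dB


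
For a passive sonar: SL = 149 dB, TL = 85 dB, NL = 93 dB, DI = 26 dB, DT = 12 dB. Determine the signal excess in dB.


SE = SL - TL - NL + DI - DT = 149 - 85 - 93 + 26 - 12 = -15

-15 dB


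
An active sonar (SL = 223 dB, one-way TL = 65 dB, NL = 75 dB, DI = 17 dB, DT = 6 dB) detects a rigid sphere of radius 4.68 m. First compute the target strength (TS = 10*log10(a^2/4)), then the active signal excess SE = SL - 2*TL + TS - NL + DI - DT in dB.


Step 1: TS = 10*log10(4.68^2/4) = 7.38 dB
Step 2: SE = SL - 2*TL + TS - NL + DI - DT = 223 - 2*65 + (7.38) - 75 + 17 - 6 = 36.38

36.38 dB


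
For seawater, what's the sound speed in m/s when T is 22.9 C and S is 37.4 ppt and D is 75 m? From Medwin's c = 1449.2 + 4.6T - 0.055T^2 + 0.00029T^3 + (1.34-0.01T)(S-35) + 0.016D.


c = 1449.2 + 4.6*22.9 - 0.055*22.9^2 + 0.00029*22.9^3 + (1.34 - 0.01*22.9)*(37.4 - 35) + 0.016*75 = 1533.05

1533.05 m/s


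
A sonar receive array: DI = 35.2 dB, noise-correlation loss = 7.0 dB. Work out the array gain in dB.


28.2 dB


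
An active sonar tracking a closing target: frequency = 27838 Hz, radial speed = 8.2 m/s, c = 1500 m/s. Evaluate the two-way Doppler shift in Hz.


fd = 2*f*v/c = 2 * 27838 * 8.2 / 1500 = 304.36

304.36 Hz


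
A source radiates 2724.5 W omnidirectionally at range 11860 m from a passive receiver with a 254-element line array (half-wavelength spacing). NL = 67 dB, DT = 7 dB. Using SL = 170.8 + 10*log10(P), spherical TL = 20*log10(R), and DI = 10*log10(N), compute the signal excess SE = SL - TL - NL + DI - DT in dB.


Step 1: SL = 170.8 + 10*log10(2724.5) = 205.15 dB
Step 2: TL = 20*log10(11860) = 81.48 dB
Step 3: DI = 10*log10(254) = 24.05 dB
Step 4: SE = SL - TL - NL + DI - DT = 205.15 - 81.48 - 67 + 24.05 - 7 = 73.72

73.72 dB


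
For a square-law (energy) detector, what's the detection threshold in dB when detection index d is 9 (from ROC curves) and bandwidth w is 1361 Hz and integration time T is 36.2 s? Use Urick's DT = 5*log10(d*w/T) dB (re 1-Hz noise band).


12.65 dB


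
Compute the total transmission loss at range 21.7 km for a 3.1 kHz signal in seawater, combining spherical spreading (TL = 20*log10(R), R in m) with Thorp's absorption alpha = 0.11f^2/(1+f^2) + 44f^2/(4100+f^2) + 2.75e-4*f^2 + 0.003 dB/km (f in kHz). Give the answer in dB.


91.25 dB


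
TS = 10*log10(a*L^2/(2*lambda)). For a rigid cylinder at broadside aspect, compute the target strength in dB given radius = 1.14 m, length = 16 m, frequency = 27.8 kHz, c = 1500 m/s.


34.32 dB


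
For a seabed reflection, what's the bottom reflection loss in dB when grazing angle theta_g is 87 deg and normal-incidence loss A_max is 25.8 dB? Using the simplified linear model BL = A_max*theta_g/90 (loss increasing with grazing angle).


BL = A_max * theta_g / 90 = 25.8 * 87 / 90 = 24.94

24.94 dB


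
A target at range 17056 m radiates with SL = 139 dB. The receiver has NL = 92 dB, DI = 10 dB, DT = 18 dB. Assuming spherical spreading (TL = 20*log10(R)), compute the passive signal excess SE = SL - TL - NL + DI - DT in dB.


Step 1: TL = 20*log10(17056) = 84.64 dB
Step 2: SE = 139 - 84.64 - 92 + 10 - 18 = -45.64

-45.64 dB


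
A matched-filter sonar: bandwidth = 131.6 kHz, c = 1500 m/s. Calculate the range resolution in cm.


0.57 cm


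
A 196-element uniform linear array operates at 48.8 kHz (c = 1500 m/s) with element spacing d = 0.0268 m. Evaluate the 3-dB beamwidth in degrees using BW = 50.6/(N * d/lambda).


Step 1: lambda = 1500/48800 = 0.03074 m
Step 2: d/lambda = 0.0268/0.03074 = 0.8718
Step 3: BW = 50.6/(N * d/lambda) = 50.6/(196 * 0.8718) = 0.3

0.3 deg


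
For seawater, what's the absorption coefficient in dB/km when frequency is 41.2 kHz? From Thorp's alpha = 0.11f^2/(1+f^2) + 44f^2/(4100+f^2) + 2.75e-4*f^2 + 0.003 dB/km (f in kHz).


f^2 = 1697.44
alpha = 0.11*1697.44/(1+1697.44) + 44*1697.44/(4100+1697.44) + 2.75e-4*1697.44 + 0.003 = 13.463

13.463 dB/km


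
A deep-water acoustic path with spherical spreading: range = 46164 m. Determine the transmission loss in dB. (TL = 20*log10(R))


TL = 20*log10(46164) = 93.29

93.29 dB


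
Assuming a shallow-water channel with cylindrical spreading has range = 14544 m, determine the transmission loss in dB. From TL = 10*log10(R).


41.63 dB


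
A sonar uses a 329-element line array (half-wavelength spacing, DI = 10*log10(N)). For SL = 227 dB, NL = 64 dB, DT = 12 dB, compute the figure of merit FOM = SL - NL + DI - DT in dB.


176.17 dB


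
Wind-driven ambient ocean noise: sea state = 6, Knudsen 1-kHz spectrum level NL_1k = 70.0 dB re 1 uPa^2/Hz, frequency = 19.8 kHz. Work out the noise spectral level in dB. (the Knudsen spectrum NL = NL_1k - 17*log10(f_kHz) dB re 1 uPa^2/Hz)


NL = NL_1k - 17*log10(f_kHz) = 70.0 - 17*log10(19.8) = 70.0 - (22.04) = 47.96

47.96 dB


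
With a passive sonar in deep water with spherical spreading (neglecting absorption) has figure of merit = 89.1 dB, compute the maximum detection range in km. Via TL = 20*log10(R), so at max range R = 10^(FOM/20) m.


At max range FOM = TL, so 20*log10(R) = 89.1
R = 10^(89.1/20) = 28510.18 m = 28.51 km

28.51 km


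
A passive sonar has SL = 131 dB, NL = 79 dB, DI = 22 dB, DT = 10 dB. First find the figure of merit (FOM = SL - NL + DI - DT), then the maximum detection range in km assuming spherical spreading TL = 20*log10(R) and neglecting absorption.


Step 1: FOM = SL - NL + DI - DT = 131 - 79 + 22 - 10 = 64 dB
Step 2: at max range FOM = TL = 20*log10(R), so R = 10^(64/20) = 1584.89 m = 1.58 km

1.58 km


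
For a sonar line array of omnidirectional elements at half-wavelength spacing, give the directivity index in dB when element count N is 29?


DI = 10*log10(29) = 14.62

14.62 dB


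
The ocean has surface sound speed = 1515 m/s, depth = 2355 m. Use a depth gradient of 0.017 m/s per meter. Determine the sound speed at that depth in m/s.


1555.035 m/s


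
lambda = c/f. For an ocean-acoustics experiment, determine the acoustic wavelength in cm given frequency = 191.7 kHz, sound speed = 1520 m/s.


lambda = c/f = 1520 / 191700 = 0.0079 m = 0.79 cm

0.79 cm


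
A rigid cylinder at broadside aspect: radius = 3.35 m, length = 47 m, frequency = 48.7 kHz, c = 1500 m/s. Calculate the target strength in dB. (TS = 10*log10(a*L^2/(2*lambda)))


50.8 dB


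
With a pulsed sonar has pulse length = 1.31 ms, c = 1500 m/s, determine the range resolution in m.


dR = c*tau/2 = 1500 * 1.31e-3 / 2 = 0.9825

0.9825 m


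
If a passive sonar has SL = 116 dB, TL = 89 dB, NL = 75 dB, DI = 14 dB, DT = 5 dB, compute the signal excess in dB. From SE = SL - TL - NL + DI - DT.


-39 dB


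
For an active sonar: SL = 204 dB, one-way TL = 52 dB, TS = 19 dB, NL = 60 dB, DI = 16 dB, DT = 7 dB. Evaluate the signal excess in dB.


68 dB


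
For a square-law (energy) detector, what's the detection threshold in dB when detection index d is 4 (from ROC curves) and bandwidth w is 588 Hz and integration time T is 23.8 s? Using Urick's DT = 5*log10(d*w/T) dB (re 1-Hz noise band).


9.97 dB


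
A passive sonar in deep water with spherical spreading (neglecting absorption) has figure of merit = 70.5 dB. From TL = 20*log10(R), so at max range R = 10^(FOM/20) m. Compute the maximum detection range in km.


At max range FOM = TL, so 20*log10(R) = 70.5
R = 10^(70.5/20) = 3349.65 m = 3.35 km

3.35 km


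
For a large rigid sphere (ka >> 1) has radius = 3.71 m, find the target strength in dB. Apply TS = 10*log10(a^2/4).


5.37 dB


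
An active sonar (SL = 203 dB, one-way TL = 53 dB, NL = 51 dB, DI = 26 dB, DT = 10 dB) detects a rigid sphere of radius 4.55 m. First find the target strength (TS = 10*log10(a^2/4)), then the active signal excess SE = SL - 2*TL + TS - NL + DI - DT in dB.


Step 1: TS = 10*log10(4.55^2/4) = 7.14 dB
Step 2: SE = SL - 2*TL + TS - NL + DI - DT = 203 - 2*53 + (7.14) - 51 + 26 - 10 = 69.14

69.14 dB


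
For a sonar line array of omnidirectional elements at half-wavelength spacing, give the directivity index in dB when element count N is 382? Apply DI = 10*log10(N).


25.82 dB


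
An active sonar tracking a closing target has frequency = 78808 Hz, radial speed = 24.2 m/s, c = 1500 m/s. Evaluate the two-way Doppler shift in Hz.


2542.87 Hz


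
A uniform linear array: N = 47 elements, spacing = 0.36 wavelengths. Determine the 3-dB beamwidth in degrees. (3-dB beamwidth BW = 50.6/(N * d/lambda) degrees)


2.99 deg


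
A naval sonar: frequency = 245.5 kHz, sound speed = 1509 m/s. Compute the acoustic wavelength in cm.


lambda = c/f = 1509 / 245500 = 0.0061 m = 0.61 cm

0.61 cm


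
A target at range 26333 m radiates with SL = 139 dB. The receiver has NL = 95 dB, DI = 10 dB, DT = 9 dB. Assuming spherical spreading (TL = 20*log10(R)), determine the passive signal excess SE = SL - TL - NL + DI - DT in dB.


Step 1: TL = 20*log10(26333) = 88.41 dB
Step 2: SE = 139 - 88.41 - 95 + 10 - 9 = -43.41

-43.41 dB


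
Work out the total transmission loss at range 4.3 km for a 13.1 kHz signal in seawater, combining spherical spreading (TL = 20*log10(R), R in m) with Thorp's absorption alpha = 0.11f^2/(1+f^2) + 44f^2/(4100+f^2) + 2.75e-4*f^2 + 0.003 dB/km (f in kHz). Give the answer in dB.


80.96 dB


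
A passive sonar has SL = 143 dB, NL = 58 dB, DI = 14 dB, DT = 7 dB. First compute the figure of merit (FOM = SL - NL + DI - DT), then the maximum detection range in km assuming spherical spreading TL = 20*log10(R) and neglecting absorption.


Step 1: FOM = SL - NL + DI - DT = 143 - 58 + 14 - 7 = 92 dB
Step 2: at max range FOM = TL = 20*log10(R), so R = 10^(92/20) = 39810.72 m = 39.81 km

39.81 km


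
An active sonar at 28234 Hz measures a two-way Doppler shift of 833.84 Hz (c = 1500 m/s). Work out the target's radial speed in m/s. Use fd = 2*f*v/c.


From fd = 2*f*v/c, v = c*fd/(2*f) = 1500 * 833.84 / (2*28234) = 22.15

22.15 m/s


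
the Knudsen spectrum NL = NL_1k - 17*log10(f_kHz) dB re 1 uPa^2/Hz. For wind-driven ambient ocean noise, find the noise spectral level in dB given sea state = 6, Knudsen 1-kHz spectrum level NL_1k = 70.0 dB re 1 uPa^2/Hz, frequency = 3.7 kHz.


NL = NL_1k - 17*log10(f_kHz) = 70.0 - 17*log10(3.7) = 70.0 - (9.66) = 60.34

60.34 dB


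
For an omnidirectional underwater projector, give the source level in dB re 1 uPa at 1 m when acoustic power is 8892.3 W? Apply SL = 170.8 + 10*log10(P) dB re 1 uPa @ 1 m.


210.29 dB


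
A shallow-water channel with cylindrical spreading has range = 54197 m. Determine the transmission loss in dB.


47.34 dB


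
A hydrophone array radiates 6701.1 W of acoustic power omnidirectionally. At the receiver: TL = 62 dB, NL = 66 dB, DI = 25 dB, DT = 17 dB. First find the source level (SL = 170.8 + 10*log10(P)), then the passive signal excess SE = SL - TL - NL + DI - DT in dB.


Step 1: SL = 170.8 + 10*log10(6701.1) = 209.06 dB
Step 2: SE = SL - TL - NL + DI - DT = 209.06 - 62 - 66 + 25 - 17 = 89.06

89.06 dB
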